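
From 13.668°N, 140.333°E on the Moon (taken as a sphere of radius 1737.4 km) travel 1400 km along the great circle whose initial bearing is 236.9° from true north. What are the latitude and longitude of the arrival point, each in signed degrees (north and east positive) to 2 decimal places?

Angular distance δ = d/R = 1400/1737.4 = 0.80580 rad; initial bearing θ = 4.1347 rad.
sin φ₂ = sin φ₁ cos δ + cos φ₁ sin δ cos θ = (0.2363)(0.6925) + (0.9717)(0.7214)(-0.5461) = -0.2192, so φ₂ = -12.66°.
Δλ = atan2(sin θ sin δ cos φ₁, cos δ − sin φ₁ sin φ₂) = atan2(-0.5872, 0.7443) = -38.271°.
λ₂ = 140.333° − 38.271° = 102.06°.

-12.66°, 102.06°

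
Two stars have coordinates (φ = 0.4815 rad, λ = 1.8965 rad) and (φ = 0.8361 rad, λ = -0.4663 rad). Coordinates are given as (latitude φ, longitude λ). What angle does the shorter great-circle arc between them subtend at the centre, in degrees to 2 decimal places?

94.55°

In radians: φ₁ = 0.4815, φ₂ = 0.8361, Δλ = -135.378° = -2.3628 rad.
Haversine: a = sin²(Δφ/2) + cos φ₁ cos φ₂ sin²(Δλ/2) = 0.0311 + (0.8863)(0.6704)(0.8559) = 0.53962.
Central angle c = 2·arcsin(√a) = 1.65012 rad.
So the angular separation is 94.55°.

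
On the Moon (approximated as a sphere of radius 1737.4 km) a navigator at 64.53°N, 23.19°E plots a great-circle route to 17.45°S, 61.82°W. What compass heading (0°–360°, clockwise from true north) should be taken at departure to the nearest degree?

With φ₁ = 1.1263, φ₂ = -0.3046, Δλ = -1.4837 rad, the forward-azimuth formula gives
θ = atan2( sin Δλ cos φ₂ , cos φ₁ sin φ₂ − sin φ₁ cos φ₂ cos Δλ ) = atan2(-0.9504, -0.2039) = -102.11°.
Adding 360° brings this into [0°, 360°): 258°.

258°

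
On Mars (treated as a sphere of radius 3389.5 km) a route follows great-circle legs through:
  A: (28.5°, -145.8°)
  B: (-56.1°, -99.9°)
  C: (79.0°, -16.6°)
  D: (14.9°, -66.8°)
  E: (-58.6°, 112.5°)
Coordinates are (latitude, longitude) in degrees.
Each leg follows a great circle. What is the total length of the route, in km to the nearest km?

26092 km

Leg A→B: central angle 1.6258 rad, distance 5510.5 km.
Leg B→C: central angle 2.5020 rad, distance 8480.6 km.
Leg C→D: central angle 1.1913 rad, distance 4038.0 km.
Leg D→E: central angle 2.3788 rad, distance 8063.0 km.
Total: 5510.5 + 8480.6 + 4038.0 + 8063.0 ≈ 26092 km.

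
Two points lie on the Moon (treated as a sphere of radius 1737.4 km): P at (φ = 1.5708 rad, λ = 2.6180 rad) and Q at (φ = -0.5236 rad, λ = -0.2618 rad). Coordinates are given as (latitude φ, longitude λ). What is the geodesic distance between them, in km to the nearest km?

Let φ₁ = 1.5708 rad, φ₂ = -0.5236 rad, and Δλ = -2.8798 rad.
cos c = sin φ₁ sin φ₂ + cos φ₁ cos φ₂ cos Δλ = (1.0000)(-0.5000) + (-0.0000)(0.8660)(-0.9659) = -0.50000,
so c = arccos(-0.50000) = 2.09439 rad.
Distance = R·c = 1737.4 × 2.0944 ≈ 3639 km.

3639 km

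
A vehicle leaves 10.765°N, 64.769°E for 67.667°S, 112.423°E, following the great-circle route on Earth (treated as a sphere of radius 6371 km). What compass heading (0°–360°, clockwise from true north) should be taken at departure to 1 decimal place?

163.6°

With φ₁ = 0.1879, φ₂ = -1.1810, Δλ = 0.8317 rad, the forward-azimuth formula gives
θ = atan2( sin Δλ cos φ₂ , cos φ₁ sin φ₂ − sin φ₁ cos φ₂ cos Δλ ) = atan2(0.2808, -0.9565) = 163.64°.
So the initial bearing is 163.6°.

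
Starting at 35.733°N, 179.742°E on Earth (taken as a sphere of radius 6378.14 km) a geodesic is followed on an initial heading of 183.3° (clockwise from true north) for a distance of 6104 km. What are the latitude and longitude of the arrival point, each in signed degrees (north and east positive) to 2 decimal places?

Angular distance δ = d/R = 6104/6378.14 = 0.95702 rad; initial bearing θ = 3.1992 rad.
sin φ₂ = sin φ₁ cos δ + cos φ₁ sin δ cos θ = (0.5840)(0.5760) + (0.8117)(0.8175)(-0.9983) = -0.3261, so φ₂ = -19.03°.
Δλ = atan2(sin θ sin δ cos φ₁, cos δ − sin φ₁ sin φ₂) = atan2(-0.0382, 0.7664) = -2.853°.
λ₂ = 179.742° − 2.853° = 176.89°.

-19.03°, 176.89°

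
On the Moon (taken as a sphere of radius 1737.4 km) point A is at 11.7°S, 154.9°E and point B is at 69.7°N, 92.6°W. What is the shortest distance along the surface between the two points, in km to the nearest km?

3295 km

Let φ₁ = -0.2042 rad, φ₂ = 1.2165 rad, and Δλ = 1.9635 rad.
cos c = sin φ₁ sin φ₂ + cos φ₁ cos φ₂ cos Δλ = (-0.2028)(0.9379) + (0.9792)(0.3469)(-0.3827) = -0.32020,
so c = arccos(-0.32020) = 1.89674 rad.
Distance = R·c = 1737.4 × 1.8967 ≈ 3295 km.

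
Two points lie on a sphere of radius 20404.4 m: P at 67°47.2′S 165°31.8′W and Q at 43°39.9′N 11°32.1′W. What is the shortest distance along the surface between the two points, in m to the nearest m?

54220 m

Let φ₁ = -1.1831 rad, φ₂ = 0.7621 rad, and Δλ = 2.6877 rad.
Haversine: a = sin²(Δφ/2) + cos φ₁ cos φ₂ sin²(Δλ/2) = 0.6829 + (0.3781)(0.7234)(0.9494) = 0.94250.
Central angle c = 2·arcsin(√a) = 2.65727 rad.
Distance = R·c = 20404.4 × 2.6573 ≈ 54220 m.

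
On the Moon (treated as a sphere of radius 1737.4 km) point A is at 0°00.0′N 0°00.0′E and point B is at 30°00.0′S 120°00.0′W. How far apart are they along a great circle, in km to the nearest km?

In radians: φ₁ = 0.0000, φ₂ = -0.5236, Δλ = -120.000° = -2.0944 rad.
Haversine: a = sin²(Δφ/2) + cos φ₁ cos φ₂ sin²(Δλ/2) = 0.0670 + (1.0000)(0.8660)(0.7500) = 0.71651.
Central angle c = 2·arcsin(√a) = 2.01863 rad.
Distance = R·c = 1737.4 × 2.0186 ≈ 3507 km.

3507 km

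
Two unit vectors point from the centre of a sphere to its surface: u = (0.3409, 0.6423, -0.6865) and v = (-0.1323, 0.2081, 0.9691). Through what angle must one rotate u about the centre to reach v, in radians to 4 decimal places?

u·v = -0.5767; |u| = 1.0000, |v| = 1.0000.
cos θ = (u·v)/(|u||v|) = -0.5767, so θ = 2.1855 rad.

2.1855 rad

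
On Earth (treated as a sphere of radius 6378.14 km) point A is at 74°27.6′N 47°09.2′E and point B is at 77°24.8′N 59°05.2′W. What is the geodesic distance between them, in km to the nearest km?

2503 km

In radians: φ₁ = 1.2996, φ₂ = 1.3511, Δλ = -106.240° = -1.8542 rad.
cos c = sin φ₁ sin φ₂ + cos φ₁ cos φ₂ cos Δλ = (0.9634)(0.9760) + (0.2679)(0.2179)(-0.2797) = 0.92396,
so c = arccos(0.92396) = 0.39248 rad.
Distance = R·c = 6378.14 × 0.3925 ≈ 2503 km.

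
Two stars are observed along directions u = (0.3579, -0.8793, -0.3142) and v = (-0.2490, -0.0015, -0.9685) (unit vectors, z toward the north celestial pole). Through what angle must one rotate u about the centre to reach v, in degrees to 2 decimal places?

u·v = 0.2165; |u| = 1.0000, |v| = 1.0000.
cos θ = (u·v)/(|u||v|) = 0.2165, so θ = 77.50°.

77.50°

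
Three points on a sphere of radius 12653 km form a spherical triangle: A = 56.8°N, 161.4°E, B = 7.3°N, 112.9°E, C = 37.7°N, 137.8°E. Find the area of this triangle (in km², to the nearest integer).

Side lengths (central angles): a = 0.6607, b = 0.4306, c = 1.0858 rad; semiperimeter s = 1.0886.
By l'Huilier's theorem, tan(E/4) = √[tan(s/2) tan((s−a)/2) tan((s−b)/2) tan((s−c)/2)], giving spherical excess E = 0.0315 rad.
Area = E·R² = 0.0315 × (12653)² ≈ 5036464 km².

5036464 km²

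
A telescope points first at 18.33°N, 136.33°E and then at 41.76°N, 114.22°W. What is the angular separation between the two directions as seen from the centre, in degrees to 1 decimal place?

91.5°

In radians: φ₁ = 0.3199, φ₂ = 0.7288, Δλ = 109.450° = 1.9103 rad.
cos c = sin φ₁ sin φ₂ + cos φ₁ cos φ₂ cos Δλ = (0.3145)(0.6660) + (0.9493)(0.7459)(-0.3330) = -0.02633,
so c = arccos(-0.02633) = 1.59713 rad.
So the angular separation is 91.5°.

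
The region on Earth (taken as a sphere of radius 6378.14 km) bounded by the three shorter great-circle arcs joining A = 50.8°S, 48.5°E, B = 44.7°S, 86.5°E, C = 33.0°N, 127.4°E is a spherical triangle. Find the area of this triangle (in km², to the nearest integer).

Side lengths (central angles): a = 1.5033, b = 1.8965, c = 0.4531 rad; semiperimeter s = 1.9264.
By l'Huilier's theorem, tan(E/4) = √[tan(s/2) tan((s−a)/2) tan((s−b)/2) tan((s−c)/2)], giving spherical excess E = 0.2585 rad.
Area = E·R² = 0.2585 × (6378.14)² ≈ 10517290 km².

10517290 km²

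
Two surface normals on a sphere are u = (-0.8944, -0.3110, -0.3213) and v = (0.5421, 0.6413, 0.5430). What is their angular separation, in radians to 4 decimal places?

u·v = -0.8588; |u| = 1.0000, |v| = 1.0000.
cos θ = (u·v)/(|u||v|) = -0.8588, so θ = 2.6037 rad.

2.6037 rad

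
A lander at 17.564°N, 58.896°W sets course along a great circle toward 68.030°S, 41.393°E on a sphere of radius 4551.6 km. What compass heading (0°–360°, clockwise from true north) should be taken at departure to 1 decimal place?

With φ₁ = 0.3065, φ₂ = -1.1873, Δλ = 1.7504 rad, the forward-azimuth formula gives
θ = atan2( sin Δλ cos φ₂ , cos φ₁ sin φ₂ − sin φ₁ cos φ₂ cos Δλ ) = atan2(0.3681, -0.8640) = 156.92°.
So the initial bearing is 156.9°.

156.9°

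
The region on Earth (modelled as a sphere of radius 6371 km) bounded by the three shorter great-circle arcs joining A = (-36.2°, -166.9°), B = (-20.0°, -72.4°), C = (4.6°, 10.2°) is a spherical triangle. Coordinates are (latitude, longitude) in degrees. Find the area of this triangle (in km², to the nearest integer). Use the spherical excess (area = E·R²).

72141361 km²

Side lengths (central angles): a = 1.4775, b = 2.5881, c = 1.4278 rad; semiperimeter s = 2.7467.
By l'Huilier's theorem, tan(E/4) = √[tan(s/2) tan((s−a)/2) tan((s−b)/2) tan((s−c)/2)], giving spherical excess E = 1.7773 rad.
Area = E·R² = 1.7773 × (6371)² ≈ 72141361 km².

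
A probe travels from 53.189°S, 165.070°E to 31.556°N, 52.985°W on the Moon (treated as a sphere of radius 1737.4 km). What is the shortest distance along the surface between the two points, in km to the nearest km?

4403 km

In radians: φ₁ = -0.9283, φ₂ = 0.5508, Δλ = 141.945° = 2.4774 rad.
cos c = sin φ₁ sin φ₂ + cos φ₁ cos φ₂ cos Δλ = (-0.8006)(0.5233) + (0.5992)(0.8521)(-0.7874) = -0.82103,
so c = arccos(-0.82103) = 2.53400 rad.
Distance = R·c = 1737.4 × 2.5340 ≈ 4403 km.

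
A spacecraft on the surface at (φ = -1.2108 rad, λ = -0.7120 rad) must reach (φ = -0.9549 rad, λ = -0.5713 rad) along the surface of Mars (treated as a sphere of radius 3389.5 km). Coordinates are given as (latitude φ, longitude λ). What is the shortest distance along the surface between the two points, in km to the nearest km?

Let φ₁ = -1.2108 rad, φ₂ = -0.9549 rad, and Δλ = 0.1407 rad.
cos c = sin φ₁ sin φ₂ + cos φ₁ cos φ₂ cos Δλ = (-0.9359)(-0.8163) + (0.3523)(0.5777)(0.9901) = 0.96542,
so c = arccos(0.96542) = 0.26373 rad.
Distance = R·c = 3389.5 × 0.2637 ≈ 894 km.

894 km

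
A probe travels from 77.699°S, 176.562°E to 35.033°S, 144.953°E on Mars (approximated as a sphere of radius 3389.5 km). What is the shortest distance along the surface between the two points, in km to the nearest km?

2651 km

In radians: φ₁ = -1.3561, φ₂ = -0.6114, Δλ = -31.609° = -0.5517 rad.
cos c = sin φ₁ sin φ₂ + cos φ₁ cos φ₂ cos Δλ = (-0.9770)(-0.5740) + (0.2130)(0.8188)(0.8516) = 0.70944,
so c = arccos(0.70944) = 0.78210 rad.
Distance = R·c = 3389.5 × 0.7821 ≈ 2651 km.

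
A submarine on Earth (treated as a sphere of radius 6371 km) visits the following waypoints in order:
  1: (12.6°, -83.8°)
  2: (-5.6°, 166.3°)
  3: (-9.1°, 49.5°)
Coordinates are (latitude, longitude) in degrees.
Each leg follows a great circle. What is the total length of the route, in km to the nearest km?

Leg 1→2: central angle 1.9304 rad, distance 12298.4 km.
Leg 2→3: central angle 2.0127 rad, distance 12822.8 km.
Total: 12298.4 + 12822.8 ≈ 25121 km.

25121 km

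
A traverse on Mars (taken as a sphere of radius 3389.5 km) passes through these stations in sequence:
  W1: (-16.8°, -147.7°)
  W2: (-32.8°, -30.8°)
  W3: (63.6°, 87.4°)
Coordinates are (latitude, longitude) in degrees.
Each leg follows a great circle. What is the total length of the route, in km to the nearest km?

13808 km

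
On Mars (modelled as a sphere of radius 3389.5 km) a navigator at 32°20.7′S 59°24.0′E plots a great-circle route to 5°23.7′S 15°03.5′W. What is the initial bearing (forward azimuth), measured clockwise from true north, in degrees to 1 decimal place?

Δλ = -74.458° = -1.2995 rad.
y = sin Δλ · cos φ₂ = (-0.9634)(0.9956) = -0.9592
x = cos φ₁ sin φ₂ − sin φ₁ cos φ₂ cos Δλ = (0.8448)(-0.0940) − (-0.5350)(0.9956)(0.2679) = 0.0633
θ = atan2(y, x) = -86.23°; adding 360° gives 273.8°.

273.8°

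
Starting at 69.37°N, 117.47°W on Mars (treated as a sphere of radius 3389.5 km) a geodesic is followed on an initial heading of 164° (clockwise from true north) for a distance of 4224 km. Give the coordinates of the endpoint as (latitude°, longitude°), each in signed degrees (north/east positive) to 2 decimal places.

-1.29°, -102.32°

Angular distance δ = d/R = 4224/3389.5 = 1.24620 rad; initial bearing θ = 2.8623 rad.
sin φ₂ = sin φ₁ cos δ + cos φ₁ sin δ cos θ = (0.9359)(0.3189) + (0.3523)(0.9478)(-0.9613) = -0.0225, so φ₂ = -1.29°.
Δλ = atan2(sin θ sin δ cos φ₁, cos δ − sin φ₁ sin φ₂) = atan2(0.0920, 0.3400) = 15.148°.
λ₂ = -117.470° + 15.148° = -102.32°.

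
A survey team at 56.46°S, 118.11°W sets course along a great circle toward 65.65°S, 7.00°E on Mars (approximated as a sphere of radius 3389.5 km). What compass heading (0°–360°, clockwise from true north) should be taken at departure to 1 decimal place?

Δλ = 125.110° = 2.1836 rad.
y = sin Δλ · cos φ₂ = (0.8180)(0.4123) = 0.3373
x = cos φ₁ sin φ₂ − sin φ₁ cos φ₂ cos Δλ = (0.5525)(-0.9110) − (-0.8335)(0.4123)(-0.5751) = -0.7010
θ = atan2(y, x) = 154.31°, so the bearing is 154.3°.

154.3°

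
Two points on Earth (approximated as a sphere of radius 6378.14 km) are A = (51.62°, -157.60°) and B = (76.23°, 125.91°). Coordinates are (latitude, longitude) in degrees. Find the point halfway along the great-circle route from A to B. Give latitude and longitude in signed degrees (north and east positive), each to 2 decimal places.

67.84°, -176.49°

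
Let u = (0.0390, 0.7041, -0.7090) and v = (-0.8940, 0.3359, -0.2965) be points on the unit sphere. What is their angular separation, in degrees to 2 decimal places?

u·v = 0.4119; |u| = 1.0000, |v| = 1.0000.
cos θ = (u·v)/(|u||v|) = 0.4119, so θ = 65.68°.

65.68°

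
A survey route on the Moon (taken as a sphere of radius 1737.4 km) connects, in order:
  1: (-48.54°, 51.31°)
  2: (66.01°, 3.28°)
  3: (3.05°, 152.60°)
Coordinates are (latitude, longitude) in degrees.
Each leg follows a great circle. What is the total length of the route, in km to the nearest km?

Leg 1→2: central angle 2.0998 rad, distance 3648.2 km.
Leg 2→3: central angle 1.8761 rad, distance 3259.5 km.
Total: 3648.2 + 3259.5 ≈ 6908 km.

6908 km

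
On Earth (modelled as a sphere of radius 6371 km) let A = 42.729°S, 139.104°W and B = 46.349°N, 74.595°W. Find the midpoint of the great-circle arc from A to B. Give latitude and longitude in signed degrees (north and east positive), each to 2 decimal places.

2.14°, -107.97°

Central angle δ = 1.8470 rad. Interpolating on the sphere with fraction f = 0.5:
P = [sin((1−f)δ)·A + sin(fδ)·B] / sin δ = 0.8292·A + 0.8292·B in Cartesian coordinates,
giving P = (-0.3084, -0.9505, 0.0373), i.e. latitude 2.14°, longitude -107.97°.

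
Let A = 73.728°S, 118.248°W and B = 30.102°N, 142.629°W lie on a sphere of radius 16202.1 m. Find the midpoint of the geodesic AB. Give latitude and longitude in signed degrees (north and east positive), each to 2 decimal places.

-22.15°, -136.73°

Central angle δ = 1.8345 rad. Interpolating on the sphere with fraction f = 0.5:
P = [sin((1−f)δ)·A + sin(fδ)·B] / sin δ = 0.8224·A + 0.8224·B in Cartesian coordinates,
giving P = (-0.6745, -0.6348, -0.3770), i.e. latitude -22.15°, longitude -136.73°.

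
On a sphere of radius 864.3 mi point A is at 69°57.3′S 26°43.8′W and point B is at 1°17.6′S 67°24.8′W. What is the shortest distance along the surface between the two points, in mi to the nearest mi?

Let φ₁ = -1.2209 rad, φ₂ = -0.0226 rad, and Δλ = -0.7101 rad.
cos c = sin φ₁ sin φ₂ + cos φ₁ cos φ₂ cos Δλ = (-0.9394)(-0.0226) + (0.3428)(0.9997)(0.7583) = 0.28106,
so c = arccos(0.28106) = 1.28590 rad.
Distance = R·c = 864.3 × 1.2859 ≈ 1111 mi.

1111 mi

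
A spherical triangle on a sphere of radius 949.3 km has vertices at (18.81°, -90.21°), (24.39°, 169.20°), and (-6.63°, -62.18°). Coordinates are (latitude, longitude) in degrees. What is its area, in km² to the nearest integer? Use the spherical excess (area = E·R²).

222419 km²

Side lengths (central angles): a = 2.2298, b = 0.6555, c = 1.5961 rad; semiperimeter s = 2.2407.
By l'Huilier's theorem, tan(E/4) = √[tan(s/2) tan((s−a)/2) tan((s−b)/2) tan((s−c)/2)], giving spherical excess E = 0.2468 rad.
Area = E·R² = 0.2468 × (949.3)² ≈ 222419 km².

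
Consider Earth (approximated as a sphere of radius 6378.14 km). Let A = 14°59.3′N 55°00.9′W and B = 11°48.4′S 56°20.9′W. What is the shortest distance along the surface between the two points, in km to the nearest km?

Let φ₁ = 0.2616 rad, φ₂ = -0.2061 rad, and Δλ = -0.0233 rad.
Haversine: a = sin²(Δφ/2) + cos φ₁ cos φ₂ sin²(Δλ/2) = 0.0537 + (0.9660)(0.9788)(0.0001) = 0.05382.
Central angle c = 2·arcsin(√a) = 0.46823 rad.
Distance = R·c = 6378.14 × 0.4682 ≈ 2986 km.

2986 km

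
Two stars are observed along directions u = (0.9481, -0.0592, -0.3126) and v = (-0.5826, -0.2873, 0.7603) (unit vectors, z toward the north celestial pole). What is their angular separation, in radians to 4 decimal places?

u·v = -0.7730; |u| = 1.0001, |v| = 1.0000.
cos θ = (u·v)/(|u||v|) = -0.7730, so θ = 2.4543 rad.

2.4543 rad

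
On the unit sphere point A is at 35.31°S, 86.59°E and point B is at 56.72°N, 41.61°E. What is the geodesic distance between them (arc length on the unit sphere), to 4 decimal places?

1.7380

In radians: φ₁ = -0.6163, φ₂ = 0.9900, Δλ = -44.980° = -0.7850 rad.
cos c = sin φ₁ sin φ₂ + cos φ₁ cos φ₂ cos Δλ = (-0.5780)(0.8360) + (0.8160)(0.5487)(0.7074) = -0.16647,
so c = arccos(-0.16647) = 1.73804 rad.
On the unit sphere the arc length equals the central angle: 1.7380.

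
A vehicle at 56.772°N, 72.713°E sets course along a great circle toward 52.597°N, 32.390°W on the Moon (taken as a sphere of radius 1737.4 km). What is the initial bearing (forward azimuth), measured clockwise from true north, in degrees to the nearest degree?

Δλ = -105.103° = -1.8344 rad.
y = sin Δλ · cos φ₂ = (-0.9655)(0.6074) = -0.5864
x = cos φ₁ sin φ₂ − sin φ₁ cos φ₂ cos Δλ = (0.5480)(0.7944) − (0.8365)(0.6074)(-0.2606) = 0.5677
θ = atan2(y, x) = -45.93°; adding 360° gives 314°.

314°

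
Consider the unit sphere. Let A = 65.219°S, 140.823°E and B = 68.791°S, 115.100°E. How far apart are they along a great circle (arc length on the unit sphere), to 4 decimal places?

0.1845

With latitudes φ₁ = -65.219°, φ₂ = -68.791° and longitude difference Δλ = -25.723°:
Haversine: a = sin²(Δφ/2) + cos φ₁ cos φ₂ sin²(Δλ/2) = 0.0010 + (0.4192)(0.3618)(0.0495) = 0.00848.
Central angle c = 2·arcsin(√a) = 0.18449 rad.
On the unit sphere the arc length equals the central angle: 0.1845.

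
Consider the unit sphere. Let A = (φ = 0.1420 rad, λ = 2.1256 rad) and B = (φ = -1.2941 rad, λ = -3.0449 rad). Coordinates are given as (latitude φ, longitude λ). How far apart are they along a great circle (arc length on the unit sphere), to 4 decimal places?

Let φ₁ = 0.1420 rad, φ₂ = -1.2941 rad, and Δλ = 1.1127 rad.
cos c = sin φ₁ sin φ₂ + cos φ₁ cos φ₂ cos Δλ = (0.1415)(-0.9620) + (0.9899)(0.2732)(0.4423) = -0.01654,
so c = arccos(-0.01654) = 1.58734 rad.
On the unit sphere the arc length equals the central angle: 1.5873.

1.5873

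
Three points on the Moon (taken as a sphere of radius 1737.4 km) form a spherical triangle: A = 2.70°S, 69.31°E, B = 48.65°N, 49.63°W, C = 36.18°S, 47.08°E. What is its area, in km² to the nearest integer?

3245839 km²

Side lengths (central angles): a = 2.1007, b = 0.6854, c = 1.9334 rad; semiperimeter s = 2.3598.
By l'Huilier's theorem, tan(E/4) = √[tan(s/2) tan((s−a)/2) tan((s−b)/2) tan((s−c)/2)], giving spherical excess E = 1.0753 rad.
Area = E·R² = 1.0753 × (1737.4)² ≈ 3245839 km².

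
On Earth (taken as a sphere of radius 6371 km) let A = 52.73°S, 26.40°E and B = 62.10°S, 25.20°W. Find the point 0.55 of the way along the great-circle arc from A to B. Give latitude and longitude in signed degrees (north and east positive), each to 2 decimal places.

Central angle δ = 0.4964 rad. Interpolating on the sphere with fraction f = 0.55:
P = [sin((1−f)δ)·A + sin(fδ)·B] / sin δ = 0.4651·A + 0.5662·B in Cartesian coordinates,
giving P = (0.4920, 0.0124, -0.8705), i.e. latitude -60.52°, longitude 1.45°.

-60.52°, 1.45°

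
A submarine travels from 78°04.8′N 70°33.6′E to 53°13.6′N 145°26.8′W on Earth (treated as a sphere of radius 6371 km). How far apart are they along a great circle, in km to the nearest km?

With latitudes φ₁ = 78.080°, φ₂ = 53.227° and longitude difference Δλ = 143.993°:
Haversine: a = sin²(Δφ/2) + cos φ₁ cos φ₂ sin²(Δλ/2) = 0.0463 + (0.2065)(0.5987)(0.9045) = 0.15814.
Central angle c = 2·arcsin(√a) = 0.81796 rad.
Distance = R·c = 6371 × 0.8180 ≈ 5211 km.

5211 km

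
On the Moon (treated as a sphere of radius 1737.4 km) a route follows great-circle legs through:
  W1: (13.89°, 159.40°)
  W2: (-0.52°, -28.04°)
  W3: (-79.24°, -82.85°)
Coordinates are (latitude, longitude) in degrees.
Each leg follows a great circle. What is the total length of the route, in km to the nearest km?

7522 km

Leg W1→W2: central angle 2.8752 rad, distance 4995.4 km.
Leg W2→W3: central angle 1.4540 rad, distance 2526.2 km.
Total: 4995.4 + 2526.2 ≈ 7522 km.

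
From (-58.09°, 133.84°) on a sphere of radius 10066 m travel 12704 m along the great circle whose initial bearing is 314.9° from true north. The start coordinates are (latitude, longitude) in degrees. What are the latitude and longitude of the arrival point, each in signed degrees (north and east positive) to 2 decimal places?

Angular distance δ = d/R = 12704/10066 = 1.26207 rad; initial bearing θ = 5.4960 rad.
sin φ₂ = sin φ₁ cos δ + cos φ₁ sin δ cos θ = (-0.8489)(0.3038) + (0.5286)(0.9527)(0.7059) = 0.0975, so φ₂ = 5.60°.
Δλ = atan2(sin θ sin δ cos φ₁, cos δ − sin φ₁ sin φ₂) = atan2(-0.3567, 0.3866) = -42.694°.
λ₂ = 133.840° − 42.694° = 91.15°.

5.60°, 91.15°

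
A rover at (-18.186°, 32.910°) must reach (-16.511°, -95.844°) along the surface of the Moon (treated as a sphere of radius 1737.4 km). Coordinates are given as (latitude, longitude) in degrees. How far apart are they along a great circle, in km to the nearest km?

3602 km

With latitudes φ₁ = -18.186°, φ₂ = -16.511° and longitude difference Δλ = -128.754°:
cos c = sin φ₁ sin φ₂ + cos φ₁ cos φ₂ cos Δλ = (-0.3121)(-0.2842) + (0.9500)(0.9588)(-0.6260) = -0.48149,
so c = arccos(-0.48149) = 2.07315 rad.
Distance = R·c = 1737.4 × 2.0731 ≈ 3602 km.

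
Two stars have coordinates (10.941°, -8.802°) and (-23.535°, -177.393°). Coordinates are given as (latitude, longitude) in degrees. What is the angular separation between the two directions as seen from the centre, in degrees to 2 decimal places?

With latitudes φ₁ = 10.941°, φ₂ = -23.535° and longitude difference Δλ = -168.591°:
cos c = sin φ₁ sin φ₂ + cos φ₁ cos φ₂ cos Δλ = (0.1898)(-0.3993) + (0.9818)(0.9168)(-0.9802) = -0.95815,
so c = arccos(-0.95815) = 2.85127 rad.
So the angular separation is 163.37°.

163.37°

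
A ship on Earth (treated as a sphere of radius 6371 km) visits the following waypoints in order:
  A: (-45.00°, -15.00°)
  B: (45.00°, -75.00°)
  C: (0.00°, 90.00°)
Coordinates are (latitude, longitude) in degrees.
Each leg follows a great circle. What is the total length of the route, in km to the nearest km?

Leg A→B: central angle 1.8235 rad, distance 11617.4 km.
Leg B→C: central angle 2.3227 rad, distance 14797.8 km.
Total: 11617.4 + 14797.8 ≈ 26415 km.

26415 km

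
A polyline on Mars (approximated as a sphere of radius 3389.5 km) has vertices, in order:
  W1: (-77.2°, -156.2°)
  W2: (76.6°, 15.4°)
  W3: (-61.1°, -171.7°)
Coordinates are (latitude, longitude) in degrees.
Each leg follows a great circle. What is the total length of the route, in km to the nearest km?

20251 km

Leg W1→W2: central angle 3.1068 rad, distance 10530.5 km.
Leg W2→W3: central angle 2.8679 rad, distance 9720.6 km.
Total: 10530.5 + 9720.6 ≈ 20251 km.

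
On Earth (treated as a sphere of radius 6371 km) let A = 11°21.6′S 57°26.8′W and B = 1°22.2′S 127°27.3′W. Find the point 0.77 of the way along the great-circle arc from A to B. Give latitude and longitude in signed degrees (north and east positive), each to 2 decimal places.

-4.52°, -111.61°

Central angle δ = 1.2241 rad. Interpolating on the sphere with fraction f = 0.77:
P = [sin((1−f)δ)·A + sin(fδ)·B] / sin δ = 0.2954·A + 0.8602·B in Cartesian coordinates,
giving P = (-0.3672, -0.9268, -0.0788), i.e. latitude -4.52°, longitude -111.61°.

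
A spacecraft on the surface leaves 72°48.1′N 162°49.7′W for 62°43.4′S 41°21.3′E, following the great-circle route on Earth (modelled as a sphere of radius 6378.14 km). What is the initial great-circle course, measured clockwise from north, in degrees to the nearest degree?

306°

Δλ = -155.817° = -2.7195 rad.
y = sin Δλ · cos φ₂ = (-0.4097)(0.4583) = -0.1877
x = cos φ₁ sin φ₂ − sin φ₁ cos φ₂ cos Δλ = (0.2957)(-0.8888) − (0.9553)(0.4583)(-0.9122) = 0.1366
θ = atan2(y, x) = -53.97°; adding 360° gives 306°.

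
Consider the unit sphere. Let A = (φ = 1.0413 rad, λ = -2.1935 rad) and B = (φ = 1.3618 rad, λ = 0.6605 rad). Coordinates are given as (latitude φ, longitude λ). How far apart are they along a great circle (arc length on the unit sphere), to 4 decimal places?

With latitudes φ₁ = 59.662°, φ₂ = 78.025° and longitude difference Δλ = 163.522°:
Haversine: a = sin²(Δφ/2) + cos φ₁ cos φ₂ sin²(Δλ/2) = 0.0255 + (0.5051)(0.2075)(0.9795) = 0.12811.
Central angle c = 2·arcsin(√a) = 0.73208 rad.
On the unit sphere the arc length equals the central angle: 0.7321.

0.7321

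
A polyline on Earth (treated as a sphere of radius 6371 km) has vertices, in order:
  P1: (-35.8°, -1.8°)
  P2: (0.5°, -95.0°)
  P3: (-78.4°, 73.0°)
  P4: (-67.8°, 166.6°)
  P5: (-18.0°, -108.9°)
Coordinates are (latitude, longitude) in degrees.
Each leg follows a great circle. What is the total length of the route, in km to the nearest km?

Leg P1→P2: central angle 1.6212 rad, distance 10328.6 km.
Leg P2→P3: central angle 1.7775 rad, distance 11324.4 km.
Leg P3→P4: central angle 0.4460 rad, distance 2841.3 km.
Leg P4→P5: central angle 1.2445 rad, distance 7928.6 km.
Total: 10328.6 + 11324.4 + 2841.3 + 7928.6 ≈ 32423 km.

32423 km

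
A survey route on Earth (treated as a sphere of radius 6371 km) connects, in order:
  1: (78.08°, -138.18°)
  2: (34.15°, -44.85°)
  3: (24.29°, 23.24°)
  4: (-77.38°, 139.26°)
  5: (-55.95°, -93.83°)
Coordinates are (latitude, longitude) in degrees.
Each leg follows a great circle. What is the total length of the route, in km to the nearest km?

30966 km

Leg 1→2: central angle 1.0012 rad, distance 6378.4 km.
Leg 2→3: central angle 1.0328 rad, distance 6580.2 km.
Leg 3→4: central angle 2.0815 rad, distance 13261.1 km.
Leg 4→5: central angle 0.7450 rad, distance 4746.6 km.
Total: 6378.4 + 6580.2 + 13261.1 + 4746.6 ≈ 30966 km.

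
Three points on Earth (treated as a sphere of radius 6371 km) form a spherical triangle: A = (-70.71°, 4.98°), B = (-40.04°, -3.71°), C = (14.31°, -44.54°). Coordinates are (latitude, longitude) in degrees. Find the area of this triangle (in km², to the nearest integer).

10540674 km²

Side lengths (central angles): a = 1.1568, b = 1.5963, c = 0.5410 rad; semiperimeter s = 1.6470.
By l'Huilier's theorem, tan(E/4) = √[tan(s/2) tan((s−a)/2) tan((s−b)/2) tan((s−c)/2)], giving spherical excess E = 0.2597 rad.
Area = E·R² = 0.2597 × (6371)² ≈ 10540674 km².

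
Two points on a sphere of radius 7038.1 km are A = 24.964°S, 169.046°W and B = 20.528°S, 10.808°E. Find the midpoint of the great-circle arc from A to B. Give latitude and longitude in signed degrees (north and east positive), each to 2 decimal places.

The central angle between A and B is δ = 2.3476 rad.
With f = 0.5, the slerp weights are sin((1−f)δ)/sin δ = 1.2932 and sin(fδ)/sin δ = 1.2932.
Weighted sum of the unit vectors: (1.2932)·(-0.8901,-0.1723,-0.4220) + (1.2932)·(0.9199,0.1756,-0.3507) = (0.0386, 0.0043, -0.9992).
Converting back: φ = atan2(z, √(x²+y²)) = -87.78°, λ = atan2(y, x) = 6.39°.

-87.78°, 6.39°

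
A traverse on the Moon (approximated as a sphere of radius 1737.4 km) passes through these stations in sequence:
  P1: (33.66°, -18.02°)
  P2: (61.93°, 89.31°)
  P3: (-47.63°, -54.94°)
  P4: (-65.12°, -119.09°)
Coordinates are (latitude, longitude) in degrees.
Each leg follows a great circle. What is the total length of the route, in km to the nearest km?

7914 km

Leg P1→P2: central angle 1.1892 rad, distance 2066.1 km.
Leg P2→P3: central angle 2.7123 rad, distance 4712.4 km.
Leg P3→P4: central angle 0.6537 rad, distance 1135.7 km.
Total: 2066.1 + 4712.4 + 1135.7 ≈ 7914 km.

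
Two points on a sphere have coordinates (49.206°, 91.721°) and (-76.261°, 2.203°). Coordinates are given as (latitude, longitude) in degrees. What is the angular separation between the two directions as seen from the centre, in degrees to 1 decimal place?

137.2°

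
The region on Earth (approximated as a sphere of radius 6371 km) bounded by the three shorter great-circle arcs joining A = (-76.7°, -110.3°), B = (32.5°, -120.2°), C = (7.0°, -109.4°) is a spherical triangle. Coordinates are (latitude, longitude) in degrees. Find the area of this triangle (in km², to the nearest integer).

Side lengths (central angles): a = 0.4783, b = 1.4609, c = 1.9090 rad; semiperimeter s = 1.9241.
By l'Huilier's theorem, tan(E/4) = √[tan(s/2) tan((s−a)/2) tan((s−b)/2) tan((s−c)/2)], giving spherical excess E = 0.1899 rad.
Area = E·R² = 0.1899 × (6371)² ≈ 7708314 km².

7708314 km²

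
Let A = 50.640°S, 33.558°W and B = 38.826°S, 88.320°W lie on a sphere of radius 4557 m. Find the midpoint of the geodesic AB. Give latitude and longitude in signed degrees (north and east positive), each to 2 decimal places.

-48.09°, -63.98°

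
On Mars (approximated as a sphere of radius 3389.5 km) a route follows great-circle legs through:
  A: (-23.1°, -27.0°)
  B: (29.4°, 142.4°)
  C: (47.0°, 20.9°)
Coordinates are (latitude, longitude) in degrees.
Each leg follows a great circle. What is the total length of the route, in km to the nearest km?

Leg A→B: central angle 2.9427 rad, distance 9974.3 km.
Leg B→C: central angle 1.5222 rad, distance 5159.5 km.
Total: 9974.3 + 5159.5 ≈ 15134 km.

15134 km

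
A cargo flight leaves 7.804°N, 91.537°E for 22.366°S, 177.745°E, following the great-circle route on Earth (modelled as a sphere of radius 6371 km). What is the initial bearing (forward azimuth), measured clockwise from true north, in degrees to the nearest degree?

113°

With φ₁ = 0.1362, φ₂ = -0.3904, Δλ = 1.5046 rad, the forward-azimuth formula gives
θ = atan2( sin Δλ cos φ₂ , cos φ₁ sin φ₂ − sin φ₁ cos φ₂ cos Δλ ) = atan2(0.9227, -0.3853) = 112.66°.
So the initial bearing is 113°.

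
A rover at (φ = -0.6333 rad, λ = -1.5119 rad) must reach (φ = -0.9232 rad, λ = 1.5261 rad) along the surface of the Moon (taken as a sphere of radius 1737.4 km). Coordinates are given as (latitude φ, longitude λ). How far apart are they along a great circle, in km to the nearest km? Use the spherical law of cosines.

In radians: φ₁ = -0.6333, φ₂ = -0.9232, Δλ = 174.065° = 3.0380 rad.
cos c = sin φ₁ sin φ₂ + cos φ₁ cos φ₂ cos Δλ = (-0.5918)(-0.7975) + (0.8061)(0.6033)(-0.9946) = -0.01169,
so c = arccos(-0.01169) = 1.58249 rad.
Distance = R·c = 1737.4 × 1.5825 ≈ 2749 km.

2749 km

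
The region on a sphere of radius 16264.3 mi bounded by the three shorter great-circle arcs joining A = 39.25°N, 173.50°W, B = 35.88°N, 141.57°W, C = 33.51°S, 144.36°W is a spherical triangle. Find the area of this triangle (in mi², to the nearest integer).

82519269 mi²

Side lengths (central angles): a = 1.2119, b = 1.3545, c = 0.4433 rad; semiperimeter s = 1.5049.
By l'Huilier's theorem, tan(E/4) = √[tan(s/2) tan((s−a)/2) tan((s−b)/2) tan((s−c)/2)], giving spherical excess E = 0.3119 rad.
Area = E·R² = 0.3119 × (16264.3)² ≈ 82519269 mi².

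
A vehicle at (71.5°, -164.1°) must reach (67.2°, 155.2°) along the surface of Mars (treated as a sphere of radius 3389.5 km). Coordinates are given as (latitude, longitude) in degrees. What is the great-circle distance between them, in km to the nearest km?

With latitudes φ₁ = 71.500°, φ₂ = 67.200° and longitude difference Δλ = -40.700°:
cos c = sin φ₁ sin φ₂ + cos φ₁ cos φ₂ cos Δλ = (0.9483)(0.9219) + (0.3173)(0.3875)(0.7581) = 0.96745,
so c = arccos(0.96745) = 0.25586 rad.
Distance = R·c = 3389.5 × 0.2559 ≈ 867 km.

867 km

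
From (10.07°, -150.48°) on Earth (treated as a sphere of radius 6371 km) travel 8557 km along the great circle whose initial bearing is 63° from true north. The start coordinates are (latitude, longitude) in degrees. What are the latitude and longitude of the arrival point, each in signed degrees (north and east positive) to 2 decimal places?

Angular distance δ = d/R = 8557/6371 = 1.34312 rad; initial bearing θ = 1.0996 rad.
sin φ₂ = sin φ₁ cos δ + cos φ₁ sin δ cos θ = (0.1749)(0.2257) + (0.9846)(0.9742)(0.4540) = 0.4749, so φ₂ = 28.35°.
Δλ = atan2(sin θ sin δ cos φ₁, cos δ − sin φ₁ sin φ₂) = atan2(0.8546, 0.1427) = 80.522°.
λ₂ = -150.480° + 80.522° = -69.96°.

28.35°, -69.96°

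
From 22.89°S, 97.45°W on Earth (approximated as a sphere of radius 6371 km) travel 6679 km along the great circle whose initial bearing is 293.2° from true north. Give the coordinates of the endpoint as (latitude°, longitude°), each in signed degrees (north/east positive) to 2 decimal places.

Angular distance δ = d/R = 6679/6371 = 1.04834 rad; initial bearing θ = 5.1173 rad.
sin φ₂ = sin φ₁ cos δ + cos φ₁ sin δ cos θ = (-0.3890)(0.4990) + (0.9213)(0.8666)(0.3939) = 0.1204, so φ₂ = 6.92°.
Δλ = atan2(sin θ sin δ cos φ₁, cos δ − sin φ₁ sin φ₂) = atan2(-0.7338, 0.5458) = -53.356°.
λ₂ = -97.450° − 53.356° = -150.81°.

6.92°, -150.81°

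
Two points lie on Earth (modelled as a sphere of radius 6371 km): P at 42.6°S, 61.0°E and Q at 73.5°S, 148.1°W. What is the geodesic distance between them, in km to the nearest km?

With latitudes φ₁ = -42.600°, φ₂ = -73.500° and longitude difference Δλ = 150.900°:
Haversine: a = sin²(Δφ/2) + cos φ₁ cos φ₂ sin²(Δλ/2) = 0.0710 + (0.7361)(0.2840)(0.9369) = 0.26684.
Central angle c = 2·arcsin(√a) = 1.08566 rad.
Distance = R·c = 6371 × 1.0857 ≈ 6917 km.

6917 km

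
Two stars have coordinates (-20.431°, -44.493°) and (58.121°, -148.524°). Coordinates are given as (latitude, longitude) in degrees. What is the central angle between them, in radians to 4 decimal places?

2.0003 rad

Let φ₁ = -0.3566 rad, φ₂ = 1.0144 rad, and Δλ = -1.8157 rad.
Haversine: a = sin²(Δφ/2) + cos φ₁ cos φ₂ sin²(Δλ/2) = 0.4008 + (0.9371)(0.5281)(0.6212) = 0.70821.
Central angle c = 2·arcsin(√a) = 2.00029 rad.
So the angular separation is 2.0003 rad.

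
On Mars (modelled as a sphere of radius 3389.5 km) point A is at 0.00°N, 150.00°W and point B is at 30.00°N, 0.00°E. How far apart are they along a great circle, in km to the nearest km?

8199 km

In radians: φ₁ = 0.0000, φ₂ = 0.5236, Δλ = 150.000° = 2.6180 rad.
cos c = sin φ₁ sin φ₂ + cos φ₁ cos φ₂ cos Δλ = (0.0000)(0.5000) + (1.0000)(0.8660)(-0.8660) = -0.75000,
so c = arccos(-0.75000) = 2.41886 rad.
Distance = R·c = 3389.5 × 2.4189 ≈ 8199 km.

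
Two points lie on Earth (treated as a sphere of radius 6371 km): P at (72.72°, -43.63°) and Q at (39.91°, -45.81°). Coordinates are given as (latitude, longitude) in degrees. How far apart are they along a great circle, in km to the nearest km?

3650 km

Let φ₁ = 1.2692 rad, φ₂ = 0.6966 rad, and Δλ = -0.0380 rad.
Haversine: a = sin²(Δφ/2) + cos φ₁ cos φ₂ sin²(Δλ/2) = 0.0798 + (0.2970)(0.7671)(0.0004) = 0.07985.
Central angle c = 2·arcsin(√a) = 0.57295 rad.
Distance = R·c = 6371 × 0.5729 ≈ 3650 km.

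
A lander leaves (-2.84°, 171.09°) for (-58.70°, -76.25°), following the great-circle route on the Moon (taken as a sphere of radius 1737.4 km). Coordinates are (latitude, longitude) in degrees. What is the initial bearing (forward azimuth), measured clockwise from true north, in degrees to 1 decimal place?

With φ₁ = -0.0496, φ₂ = -1.0245, Δλ = 1.9663 rad, the forward-azimuth formula gives
θ = atan2( sin Δλ cos φ₂ , cos φ₁ sin φ₂ − sin φ₁ cos φ₂ cos Δλ ) = atan2(0.4794, -0.8633) = 150.96°.
So the initial bearing is 151.0°.

151.0°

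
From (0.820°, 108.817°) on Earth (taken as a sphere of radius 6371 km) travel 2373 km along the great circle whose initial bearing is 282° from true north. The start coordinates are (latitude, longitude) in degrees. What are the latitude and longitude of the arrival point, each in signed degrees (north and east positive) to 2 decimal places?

5.11°, 87.88°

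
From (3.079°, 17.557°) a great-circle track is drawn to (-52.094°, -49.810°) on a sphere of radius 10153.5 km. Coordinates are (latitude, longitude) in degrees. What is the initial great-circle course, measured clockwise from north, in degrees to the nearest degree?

Δλ = -67.367° = -1.1758 rad.
y = sin Δλ · cos φ₂ = (-0.9230)(0.6144) = -0.5671
x = cos φ₁ sin φ₂ − sin φ₁ cos φ₂ cos Δλ = (0.9986)(-0.7890) − (0.0537)(0.6144)(0.3848) = -0.8006
θ = atan2(y, x) = -144.69°; adding 360° gives 215°.

215°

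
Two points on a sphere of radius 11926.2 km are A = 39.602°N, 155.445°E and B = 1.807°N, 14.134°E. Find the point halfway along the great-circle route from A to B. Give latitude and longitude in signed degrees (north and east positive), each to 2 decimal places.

The central angle between A and B is δ = 2.1908 rad.
With f = 0.5, the slerp weights are sin((1−f)δ)/sin δ = 1.0924 and sin(fδ)/sin δ = 1.0924.
Weighted sum of the unit vectors: (1.0924)·(-0.7008,0.3202,0.6375) + (1.0924)·(0.9692,0.2441,0.0315) = (0.2932, 0.6164, 0.7308).
Converting back: φ = atan2(z, √(x²+y²)) = 46.95°, λ = atan2(y, x) = 64.56°.

46.95°, 64.56°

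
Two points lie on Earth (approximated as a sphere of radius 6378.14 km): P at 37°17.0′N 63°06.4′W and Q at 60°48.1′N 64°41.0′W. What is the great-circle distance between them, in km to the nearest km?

2620 km

Let φ₁ = 0.6507 rad, φ₂ = 1.0612 rad, and Δλ = -0.0275 rad.
Haversine: a = sin²(Δφ/2) + cos φ₁ cos φ₂ sin²(Δλ/2) = 0.0415 + (0.7956)(0.4878)(0.0002) = 0.04161.
Central angle c = 2·arcsin(√a) = 0.41084 rad.
Distance = R·c = 6378.14 × 0.4108 ≈ 2620 km.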